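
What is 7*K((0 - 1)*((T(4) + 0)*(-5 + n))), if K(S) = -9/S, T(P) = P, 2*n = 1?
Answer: -7/2 ≈ -3.5000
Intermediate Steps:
n = ½ (n = (½)*1 = ½ ≈ 0.50000)
7*K((0 - 1)*((T(4) + 0)*(-5 + n))) = 7*(-9*1/((0 - 1)*(-5 + ½)*(4 + 0))) = 7*(-9/((-4*(-9)/2))) = 7*(-9/((-1*(-18)))) = 7*(-9/18) = 7*(-9*1/18) = 7*(-½) = -7/2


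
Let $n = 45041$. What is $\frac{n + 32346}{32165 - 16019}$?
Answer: $\frac{77387}{16146} \approx 4.793$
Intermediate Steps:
$\frac{n + 32346}{32165 - 16019} = \frac{45041 + 32346}{32165 - 16019} = \frac{77387}{16146}$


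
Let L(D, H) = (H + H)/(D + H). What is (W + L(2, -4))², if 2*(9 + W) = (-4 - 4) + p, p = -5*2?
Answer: 196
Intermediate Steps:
p = -10
W = -18 (W = -9 + ((-4 - 4) - 10)/2 = -9 + (-8 - 10)/2 = -9 + (½)*(-18) = -9 - 9 = -18)
L(D, H) = 2*H/(D + H) (L(D, H) = (2*H)/(D + H) = 2*H/(D + H))
(W + L(2, -4))² = (-18 + 2*(-4)/(2 - 4))² = (-18 + 2*(-4)/(-2))² = (-18 + 2*(-4)*(-½))² = (-18 + 4)² = (-14)² = 196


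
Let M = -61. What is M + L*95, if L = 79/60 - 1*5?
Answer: -4931/12 ≈ -410.92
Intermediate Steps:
L = -221/60 (L = 79*(1/60) - 5 = 79/60 - 5 = -221/60 ≈ -3.6833)
M + L*95 = -61 - 221/60*95 = -61 - 4199/12 = -4931/12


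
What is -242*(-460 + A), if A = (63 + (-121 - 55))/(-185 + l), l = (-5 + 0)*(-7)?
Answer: 8335327/75 ≈ 1.1114e+5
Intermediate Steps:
l = 35 (l = -5*(-7) = 35)
A = 113/150 (A = (63 + (-121 - 55))/(-185 + 35) = (63 - 176)/(-150) = -113*(-1/150) = 113/150 ≈ 0.75333)
-242*(-460 + A) = -242*(-460 + 113/150) = -242*(-68887/150) = 8335327/75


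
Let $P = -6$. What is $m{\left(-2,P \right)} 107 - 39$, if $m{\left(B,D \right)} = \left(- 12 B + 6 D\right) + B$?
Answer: $-1537$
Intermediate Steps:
$m{\left(B,D \right)} = - 11 B + 6 D$
$m{\left(-2,P \right)} 107 - 39 = \left(\left(-11\right) \left(-2\right) + 6 \left(-6\right)\right) 107 - 39 = \left(22 - 36\right) 107 - 39 = \left(-14\right) 107 - 39 = -1498 - 39 = -1537$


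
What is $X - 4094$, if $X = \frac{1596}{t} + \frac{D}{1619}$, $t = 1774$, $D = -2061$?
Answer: $- \frac{5879737127}{1436053} \approx -4094.4$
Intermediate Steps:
$X = - \frac{536145}{1436053}$ ($X = \frac{1596}{1774} - \frac{2061}{1619} = 1596 \cdot \frac{1}{1774} - \frac{2061}{1619} = \frac{798}{887} - \frac{2061}{1619} = - \frac{536145}{1436053} \approx -0.37335$)
$X - 4094 = - \frac{536145}{1436053} - 4094 = - \frac{5879737127}{1436053}$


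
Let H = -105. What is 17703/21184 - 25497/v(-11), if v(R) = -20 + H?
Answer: 542341323/2648000 ≈ 204.81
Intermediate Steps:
v(R) = -125 (v(R) = -20 - 105 = -125)
17703/21184 - 25497/v(-11) = 17703/21184 - 25497/(-125) = 17703*(1/21184) - 25497*(-1/125) = 17703/21184 + 25497/125 = 542341323/2648000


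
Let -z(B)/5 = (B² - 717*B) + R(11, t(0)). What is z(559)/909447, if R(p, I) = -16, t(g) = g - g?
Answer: 147230/303149 ≈ 0.48567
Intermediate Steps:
t(g) = 0
z(B) = 80 - 5*B² + 3585*B (z(B) = -5*((B² - 717*B) - 16) = -5*(-16 + B² - 717*B) = 80 - 5*B² + 3585*B)
z(559)/909447 = (80 - 5*559² + 3585*559)/909447 = (80 - 5*312481 + 2004015)*(1/909447) = (80 - 1562405 + 2004015)*(1/909447) = 441690*(1/909447) = 147230/303149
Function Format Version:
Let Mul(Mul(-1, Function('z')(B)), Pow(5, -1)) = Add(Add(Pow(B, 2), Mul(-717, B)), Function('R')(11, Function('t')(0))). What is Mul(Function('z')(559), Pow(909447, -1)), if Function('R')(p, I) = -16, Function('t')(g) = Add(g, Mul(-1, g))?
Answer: Rational(147230, 303149) ≈ 0.48567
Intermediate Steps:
Function('t')(g) = 0
Function('z')(B) = Add(80, Mul(-5, Pow(B, 2)), Mul(3585, B)) (Function('z')(B) = Mul(-5, Add(Add(Pow(B, 2), Mul(-717, B)), -16)) = Mul(-5, Add(-16, Pow(B, 2), Mul(-717, B))) = Add(80, Mul(-5, Pow(B, 2)), Mul(3585, B)))
Mul(Function('z')(559), Pow(909447, -1)) = Mul(Add(80, Mul(-5, Pow(559, 2)), Mul(3585, 559)), Pow(909447, -1)) = Mul(Add(80, Mul(-5, 312481), 2004015), Rational(1, 909447)) = Mul(Add(80, -1562405, 2004015), Rational(1, 909447)) = Mul(441690, Rational(1, 909447)) = Rational(147230, 303149)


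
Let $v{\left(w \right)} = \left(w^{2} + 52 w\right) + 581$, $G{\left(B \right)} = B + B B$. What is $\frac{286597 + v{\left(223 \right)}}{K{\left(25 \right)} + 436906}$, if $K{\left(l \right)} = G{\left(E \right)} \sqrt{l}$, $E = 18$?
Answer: $\frac{348503}{438616} \approx 0.79455$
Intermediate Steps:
$G{\left(B \right)} = B + B^{2}$
$v{\left(w \right)} = 581 + w^{2} + 52 w$
$K{\left(l \right)} = 342 \sqrt{l}$ ($K{\left(l \right)} = 18 \left(1 + 18\right) \sqrt{l} = 18 \cdot 19 \sqrt{l} = 342 \sqrt{l}$)
$\frac{286597 + v{\left(223 \right)}}{K{\left(25 \right)} + 436906} = \frac{286597 + \left(581 + 223^{2} + 52 \cdot 223\right)}{342 \sqrt{25} + 436906} = \frac{286597 + \left(581 + 49729 + 11596\right)}{342 \cdot 5 + 436906} = \frac{286597 + 61906}{1710 + 436906} = \frac{348503}{438616}$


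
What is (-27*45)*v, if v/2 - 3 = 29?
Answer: -77760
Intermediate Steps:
v = 64 (v = 6 + 2*29 = 6 + 58 = 64)
(-27*45)*v = -27*45*64 = -1215*64 = -77760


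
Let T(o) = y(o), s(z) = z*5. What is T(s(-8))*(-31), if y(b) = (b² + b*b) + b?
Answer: -97960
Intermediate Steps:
s(z) = 5*z
y(b) = b + 2*b² (y(b) = (b² + b²) + b = 2*b² + b = b + 2*b²)
T(o) = o*(1 + 2*o)
T(s(-8))*(-31) = ((5*(-8))*(1 + 2*(5*(-8))))*(-31) = -40*(1 + 2*(-40))*(-31) = -40*(1 - 80)*(-31) = -40*(-79)*(-31) = 3160*(-31) = -97960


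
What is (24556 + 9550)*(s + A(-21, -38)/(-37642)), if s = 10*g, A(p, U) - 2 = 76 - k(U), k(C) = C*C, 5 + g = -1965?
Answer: -12645584517802/18821 ≈ -6.7189e+8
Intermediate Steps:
g = -1970 (g = -5 - 1965 = -1970)
k(C) = C²
A(p, U) = 78 - U² (A(p, U) = 2 + (76 - U²) = 78 - U²)
s = -19700 (s = 10*(-1970) = -19700)
(24556 + 9550)*(s + A(-21, -38)/(-37642)) = (24556 + 9550)*(-19700 + (78 - 1*(-38)²)/(-37642)) = 34106*(-19700 + (78 - 1*1444)*(-1/37642)) = 34106*(-19700 + (78 - 1444)*(-1/37642)) = 34106*(-19700 - 1366*(-1/37642)) = 34106*(-19700 + 683/18821) = 34106*(-370773017/18821) = -12645584517802/18821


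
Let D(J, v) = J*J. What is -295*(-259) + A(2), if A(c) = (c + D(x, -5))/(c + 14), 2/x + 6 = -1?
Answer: 29950811/392 ≈ 76405.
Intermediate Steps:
x = -2/7 (x = 2/(-6 - 1) = 2/(-7) = 2*(-⅐) = -2/7 ≈ -0.28571)
D(J, v) = J²
A(c) = (4/49 + c)/(14 + c) (A(c) = (c + (-2/7)²)/(c + 14) = (c + 4/49)/(14 + c) = (4/49 + c)/(14 + c))
-295*(-259) + A(2) = -295*(-259) + (4/49 + 2)/(14 + 2) = 76405 + (102/49)/16 = 76405 + (1/16)*(102/49) = 76405 + 51/392 = 29950811/392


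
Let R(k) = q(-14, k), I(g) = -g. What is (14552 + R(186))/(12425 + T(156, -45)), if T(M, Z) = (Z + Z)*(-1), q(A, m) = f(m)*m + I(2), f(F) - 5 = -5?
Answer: 2910/2503 ≈ 1.1626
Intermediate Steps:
f(F) = 0 (f(F) = 5 - 5 = 0)
q(A, m) = -2 (q(A, m) = 0*m - 1*2 = 0 - 2 = -2)
R(k) = -2
T(M, Z) = -2*Z (T(M, Z) = (2*Z)*(-1) = -2*Z)
(14552 + R(186))/(12425 + T(156, -45)) = (14552 - 2)/(12425 - 2*(-45)) = 14550/(12425 + 90) = 14550/12515 = 14550*(1/12515) = 2910/2503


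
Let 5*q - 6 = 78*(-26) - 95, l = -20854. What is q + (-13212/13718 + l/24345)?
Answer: -71004189763/166982355 ≈ -425.22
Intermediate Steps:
q = -2117/5 (q = 6/5 + (78*(-26) - 95)/5 = 6/5 + (-2028 - 95)/5 = 6/5 + (⅕)*(-2123) = 6/5 - 2123/5 = -2117/5 ≈ -423.40)
q + (-13212/13718 + l/24345) = -2117/5 + (-13212/13718 - 20854/24345) = -2117/5 + (-13212*1/13718 - 20854*1/24345) = -2117/5 + (-6606/6859 - 20854/24345) = -2117/5 - 303860656/166982355 = -71004189763/166982355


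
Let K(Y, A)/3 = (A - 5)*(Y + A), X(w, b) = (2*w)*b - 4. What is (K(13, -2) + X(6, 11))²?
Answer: 10609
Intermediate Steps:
X(w, b) = -4 + 2*b*w (X(w, b) = 2*b*w - 4 = -4 + 2*b*w)
K(Y, A) = 3*(-5 + A)*(A + Y) (K(Y, A) = 3*((A - 5)*(Y + A)) = 3*((-5 + A)*(A + Y)) = 3*(-5 + A)*(A + Y))
(K(13, -2) + X(6, 11))² = ((-15*(-2) - 15*13 + 3*(-2)² + 3*(-2)*13) + (-4 + 2*11*6))² = ((30 - 195 + 3*4 - 78) + (-4 + 132))² = ((30 - 195 + 12 - 78) + 128)² = (-231 + 128)² = (-103)² = 10609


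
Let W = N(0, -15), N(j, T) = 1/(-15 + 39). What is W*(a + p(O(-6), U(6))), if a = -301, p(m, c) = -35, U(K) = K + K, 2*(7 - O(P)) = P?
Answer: -14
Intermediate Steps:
O(P) = 7 - P/2
U(K) = 2*K
N(j, T) = 1/24
W = 1/24 ≈ 0.041667
W*(a + p(O(-6), U(6))) = (-301 - 35)/24 = (1/24)*(-336) = -14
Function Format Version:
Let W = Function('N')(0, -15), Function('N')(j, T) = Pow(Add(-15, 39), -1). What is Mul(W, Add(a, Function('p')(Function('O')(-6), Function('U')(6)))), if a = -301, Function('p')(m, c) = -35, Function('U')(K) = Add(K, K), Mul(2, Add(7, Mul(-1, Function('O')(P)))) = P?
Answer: -14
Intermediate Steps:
Function('O')(P) = Add(7, Mul(Rational(-1, 2), P))
Function('U')(K) = Mul(2, K)
Function('N')(j, T) = Rational(1, 24) (Function('N')(j, T) = Pow(24, -1) = Rational(1, 24))
W = Rational(1, 24) ≈ 0.041667
Mul(W, Add(a, Function('p')(Function('O')(-6), Function('U')(6)))) = Mul(Rational(1, 24), Add(-301, -35)) = Mul(Rational(1, 24), -336) = -14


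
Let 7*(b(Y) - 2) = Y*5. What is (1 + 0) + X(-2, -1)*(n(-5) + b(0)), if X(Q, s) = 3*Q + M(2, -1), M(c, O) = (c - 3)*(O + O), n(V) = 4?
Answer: -23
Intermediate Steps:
b(Y) = 2 + 5*Y/7 (b(Y) = 2 + (Y*5)/7 = 2 + (5*Y)/7 = 2 + 5*Y/7)
M(c, O) = 2*O*(-3 + c) (M(c, O) = (-3 + c)*(2*O) = 2*O*(-3 + c))
X(Q, s) = 2 + 3*Q (X(Q, s) = 3*Q + 2*(-1)*(-3 + 2) = 3*Q + 2*(-1)*(-1) = 3*Q + 2 = 2 + 3*Q)
(1 + 0) + X(-2, -1)*(n(-5) + b(0)) = (1 + 0) + (2 + 3*(-2))*(4 + (2 + (5/7)*0)) = 1 + (2 - 6)*(4 + (2 + 0)) = 1 - 4*(4 + 2) = 1 - 4*6 = 1 - 24 = -23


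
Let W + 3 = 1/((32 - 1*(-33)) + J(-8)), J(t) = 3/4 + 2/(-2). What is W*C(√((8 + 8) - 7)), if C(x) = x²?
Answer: -6957/259 ≈ -26.861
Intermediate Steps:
J(t) = -¼ (J(t) = 3*(¼) + 2*(-½) = ¾ - 1 = -¼)
W = -773/259 (W = -3 + 1/((32 - 1*(-33)) - ¼) = -3 + 1/((32 + 33) - ¼) = -3 + 1/(65 - ¼) = -3 + 1/(259/4) = -3 + 4/259 = -773/259 ≈ -2.9846)
W*C(√((8 + 8) - 7)) = -773*(√((8 + 8) - 7))²/259 = -773*(√(16 - 7))²/259 = -773*(√9)²/259 = -773/259*3² = -773/259*9 = -6957/259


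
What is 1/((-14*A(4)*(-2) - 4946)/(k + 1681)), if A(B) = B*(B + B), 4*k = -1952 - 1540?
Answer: -404/2025 ≈ -0.19951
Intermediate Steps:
k = -873 (k = (-1952 - 1540)/4 = (¼)*(-3492) = -873)
A(B) = 2*B² (A(B) = B*(2*B) = 2*B²)
1/((-14*A(4)*(-2) - 4946)/(k + 1681)) = 1/((-28*4²*(-2) - 4946)/(-873 + 1681)) = 1/((-28*16*(-2) - 4946)/808) = 1/((-14*32*(-2) - 4946)*(1/808)) = 1/((-448*(-2) - 4946)*(1/808)) = 1/((896 - 4946)*(1/808)) = 1/(-4050*1/808) = 1/(-2025/404) = -404/2025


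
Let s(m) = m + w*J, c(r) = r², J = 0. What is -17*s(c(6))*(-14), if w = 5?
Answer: 8568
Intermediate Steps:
s(m) = m (s(m) = m + 5*0 = m + 0 = m)
-17*s(c(6))*(-14) = -17*6²*(-14) = -17*36*(-14) = -612*(-14) = 8568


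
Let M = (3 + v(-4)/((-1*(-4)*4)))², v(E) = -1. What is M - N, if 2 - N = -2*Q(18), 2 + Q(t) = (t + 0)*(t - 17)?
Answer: -6495/256 ≈ -25.371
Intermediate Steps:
Q(t) = -2 + t*(-17 + t) (Q(t) = -2 + (t + 0)*(t - 17) = -2 + t*(-17 + t))
N = 34 (N = 2 - (-2)*(-2 + 18² - 17*18) = 2 - (-2)*(-2 + 324 - 306) = 2 - (-2)*16 = 2 - 1*(-32) = 2 + 32 = 34)
M = 2209/256 (M = (3 - 1/(-1*(-4)*4))² = (3 - 1/(4*4))² = (3 - 1/16)² = (47/16)² = 2209/256 ≈ 8.6289)
M - N = 2209/256 - 1*34 = 2209/256 - 34 = -6495/256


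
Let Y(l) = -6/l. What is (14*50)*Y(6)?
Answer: -700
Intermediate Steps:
(14*50)*Y(6) = (14*50)*(-6/6) = 700*(-6*1/6) = 700*(-1) = -700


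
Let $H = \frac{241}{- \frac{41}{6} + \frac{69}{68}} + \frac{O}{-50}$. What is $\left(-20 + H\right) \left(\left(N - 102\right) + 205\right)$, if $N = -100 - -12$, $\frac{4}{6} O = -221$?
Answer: $- \frac{19510257}{23740} \approx -821.83$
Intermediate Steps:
$O = - \frac{663}{2}$ ($O = \frac{3}{2} \left(-221\right) = - \frac{663}{2} \approx -331.5$)
$N = -88$ ($N = -100 + 12 = -88$)
$H = - \frac{4129419}{118700}$ ($H = \frac{241}{- \frac{41}{6} + \frac{69}{68}} - \frac{663}{2 \left(-50\right)} = \frac{241}{\left(-41\right) \frac{1}{6} + 69 \cdot \frac{1}{68}} - - \frac{663}{100} = \frac{241}{- \frac{41}{6} + \frac{69}{68}} + \frac{663}{100} = \frac{241}{- \frac{1187}{204}} + \frac{663}{100} = 241 \left(- \frac{204}{1187}\right) + \frac{663}{100} = - \frac{49164}{1187} + \frac{663}{100} = - \frac{4129419}{118700} \approx -34.789$)
$\left(-20 + H\right) \left(\left(N - 102\right) + 205\right) = \left(-20 - \frac{4129419}{118700}\right) \left(\left(-88 - 102\right) + 205\right) = - \frac{6503419 \left(\left(-88 - 102\right) + 205\right)}{118700} = - \frac{6503419 \left(-190 + 205\right)}{118700} = \left(- \frac{6503419}{118700}\right) 15 = - \frac{19510257}{23740}$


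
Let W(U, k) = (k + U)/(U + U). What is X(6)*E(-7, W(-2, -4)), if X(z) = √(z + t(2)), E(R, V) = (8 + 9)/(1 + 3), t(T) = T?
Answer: 17*√2/2 ≈ 12.021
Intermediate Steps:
W(U, k) = (U + k)/(2*U) (W(U, k) = (U + k)/((2*U)) = (U + k)*(1/(2*U)) = (U + k)/(2*U))
E(R, V) = 17/4
X(z) = √(2 + z) (X(z) = √(z + 2) = √(2 + z))
X(6)*E(-7, W(-2, -4)) = √(2 + 6)*(17/4) = √8*(17/4) = (2*√2)*(17/4) = 17*√2/2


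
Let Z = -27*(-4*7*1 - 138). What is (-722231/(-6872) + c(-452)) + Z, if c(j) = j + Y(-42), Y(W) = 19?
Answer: 28546959/6872 ≈ 4154.1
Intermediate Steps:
c(j) = 19 + j (c(j) = j + 19 = 19 + j)
Z = 4482 (Z = -27*(-28*1 - 138) = -27*(-28 - 138) = -27*(-166) = 4482)
(-722231/(-6872) + c(-452)) + Z = (-722231/(-6872) + (19 - 452)) + 4482 = (-722231*(-1/6872) - 433) + 4482 = (722231/6872 - 433) + 4482 = -2253345/6872 + 4482 = 28546959/6872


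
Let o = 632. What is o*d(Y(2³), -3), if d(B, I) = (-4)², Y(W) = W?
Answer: 10112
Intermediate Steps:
d(B, I) = 16
o*d(Y(2³), -3) = 632*16 = 10112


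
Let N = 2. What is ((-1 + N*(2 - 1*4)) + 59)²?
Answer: 2916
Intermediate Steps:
((-1 + N*(2 - 1*4)) + 59)² = ((-1 + 2*(2 - 1*4)) + 59)² = ((-1 + 2*(2 - 4)) + 59)² = ((-1 + 2*(-2)) + 59)² = ((-1 - 4) + 59)² = (-5 + 59)² = 54² = 2916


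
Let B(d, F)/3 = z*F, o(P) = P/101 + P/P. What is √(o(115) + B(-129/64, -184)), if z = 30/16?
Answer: 3*I*√1170691/101 ≈ 32.138*I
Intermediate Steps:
z = 15/8 (z = 30*(1/16) = 15/8 ≈ 1.8750)
o(P) = 1 + P/101 (o(P) = P*(1/101) + 1 = P/101 + 1 = 1 + P/101)
B(d, F) = 45*F/8 (B(d, F) = 3*(15*F/8) = 45*F/8)
√(o(115) + B(-129/64, -184)) = √((1 + (1/101)*115) + (45/8)*(-184)) = √((1 + 115/101) - 1035) = √(216/101 - 1035) = √(-104319/101) = 3*I*√1170691/101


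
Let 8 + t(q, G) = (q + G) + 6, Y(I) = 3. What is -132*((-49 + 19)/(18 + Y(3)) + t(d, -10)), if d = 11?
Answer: 2244/7 ≈ 320.57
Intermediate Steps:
t(q, G) = -2 + G + q (t(q, G) = -8 + ((q + G) + 6) = -8 + ((G + q) + 6) = -8 + (6 + G + q) = -2 + G + q)
-132*((-49 + 19)/(18 + Y(3)) + t(d, -10)) = -132*((-49 + 19)/(18 + 3) + (-2 - 10 + 11)) = -132*(-30/21 - 1) = -132*(-30*1/21 - 1) = -132*(-10/7 - 1) = -132*(-17/7) = 2244/7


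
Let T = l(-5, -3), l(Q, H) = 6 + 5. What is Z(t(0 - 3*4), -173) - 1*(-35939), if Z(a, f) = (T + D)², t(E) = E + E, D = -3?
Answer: 36003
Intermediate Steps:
l(Q, H) = 11
T = 11
t(E) = 2*E
Z(a, f) = 64 (Z(a, f) = (11 - 3)² = 8² = 64)
Z(t(0 - 3*4), -173) - 1*(-35939) = 64 - 1*(-35939) = 64 + 35939 = 36003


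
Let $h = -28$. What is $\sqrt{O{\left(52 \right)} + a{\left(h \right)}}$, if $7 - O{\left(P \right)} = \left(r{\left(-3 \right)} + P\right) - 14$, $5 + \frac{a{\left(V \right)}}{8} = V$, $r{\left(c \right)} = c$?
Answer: $2 i \sqrt{73} \approx 17.088 i$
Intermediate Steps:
$a{\left(V \right)} = -40 + 8 V$
$O{\left(P \right)} = 24 - P$ ($O{\left(P \right)} = 7 - \left(\left(-3 + P\right) - 14\right) = 7 - \left(-17 + P\right) = 24 - P$)
$\sqrt{O{\left(52 \right)} + a{\left(h \right)}} = \sqrt{\left(24 - 52\right) + \left(-40 + 8 \left(-28\right)\right)} = \sqrt{\left(24 - 52\right) - 264} = \sqrt{-28 - 264} = \sqrt{-292} = 2 i \sqrt{73}$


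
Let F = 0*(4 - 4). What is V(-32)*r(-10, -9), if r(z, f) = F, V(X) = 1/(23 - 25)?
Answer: 0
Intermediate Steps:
F = 0 (F = 0*0 = 0)
V(X) = -½ (V(X) = 1/(-2) = -½)
r(z, f) = 0
V(-32)*r(-10, -9) = -½*0 = 0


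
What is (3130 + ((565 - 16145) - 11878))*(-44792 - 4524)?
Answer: 1199759648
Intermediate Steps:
(3130 + ((565 - 16145) - 11878))*(-44792 - 4524) = (3130 + (-15580 - 11878))*(-49316) = (3130 - 27458)*(-49316) = -24328*(-49316) = 1199759648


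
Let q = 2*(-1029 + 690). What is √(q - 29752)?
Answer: I*√30430 ≈ 174.44*I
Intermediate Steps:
q = -678 (q = 2*(-339) = -678)
√(q - 29752) = √(-678 - 29752) = √(-30430) = I*√30430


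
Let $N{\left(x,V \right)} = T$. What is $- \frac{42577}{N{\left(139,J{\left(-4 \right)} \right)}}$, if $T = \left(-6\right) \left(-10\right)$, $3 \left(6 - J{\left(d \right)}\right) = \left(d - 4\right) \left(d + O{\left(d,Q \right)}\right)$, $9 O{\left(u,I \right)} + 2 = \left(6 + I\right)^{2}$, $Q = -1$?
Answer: $- \frac{42577}{60} \approx -709.62$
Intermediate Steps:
$O{\left(u,I \right)} = - \frac{2}{9} + \frac{\left(6 + I\right)^{2}}{9}$
$J{\left(d \right)} = 6 - \frac{\left(-4 + d\right) \left(\frac{23}{9} + d\right)}{3}$ ($J{\left(d \right)} = 6 - \frac{\left(d - 4\right) \left(d - \left(\frac{2}{9} - \frac{\left(6 - 1\right)^{2}}{9}\right)\right)}{3} = 6 - \frac{\left(-4 + d\right) \left(d - \left(\frac{2}{9} - \frac{5^{2}}{9}\right)\right)}{3} = 6 - \frac{\left(-4 + d\right) \left(d + \left(- \frac{2}{9} + \frac{1}{9} \cdot 25\right)\right)}{3} = 6 - \frac{\left(-4 + d\right) \left(d + \left(- \frac{2}{9} + \frac{25}{9}\right)\right)}{3} = 6 - \frac{\left(-4 + d\right) \left(d + \frac{23}{9}\right)}{3} = 6 - \frac{\left(-4 + d\right) \left(\frac{23}{9} + d\right)}{3}$)
$T = 60$
$N{\left(x,V \right)} = 60$
$- \frac{42577}{N{\left(139,J{\left(-4 \right)} \right)}} = - \frac{42577}{60}$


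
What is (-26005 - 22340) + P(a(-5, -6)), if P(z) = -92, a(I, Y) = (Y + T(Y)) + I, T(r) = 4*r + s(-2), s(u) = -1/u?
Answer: -48437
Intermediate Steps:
T(r) = ½ + 4*r (T(r) = 4*r - 1/(-2) = 4*r - 1*(-½) = 4*r + ½ = ½ + 4*r)
a(I, Y) = ½ + I + 5*Y (a(I, Y) = (Y + (½ + 4*Y)) + I = (½ + 5*Y) + I = ½ + I + 5*Y)
(-26005 - 22340) + P(a(-5, -6)) = (-26005 - 22340) - 92 = -48345 - 92 = -48437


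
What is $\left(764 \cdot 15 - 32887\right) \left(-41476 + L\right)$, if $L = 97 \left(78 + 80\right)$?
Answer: $560316050$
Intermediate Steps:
$L = 15326$ ($L = 97 \cdot 158 = 15326$)
$\left(764 \cdot 15 - 32887\right) \left(-41476 + L\right) = \left(764 \cdot 15 - 32887\right) \left(-41476 + 15326\right) = \left(11460 - 32887\right) \left(-26150\right) = \left(-21427\right) \left(-26150\right) = 560316050$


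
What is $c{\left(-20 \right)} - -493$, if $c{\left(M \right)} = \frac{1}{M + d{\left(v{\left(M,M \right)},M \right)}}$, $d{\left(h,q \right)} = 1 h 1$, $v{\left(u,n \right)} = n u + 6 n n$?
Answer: $\frac{1370541}{2780} \approx 493.0$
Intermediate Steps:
$v{\left(u,n \right)} = 6 n^{2} + n u$ ($v{\left(u,n \right)} = n u + 6 n^{2} = 6 n^{2} + n u$)
$d{\left(h,q \right)} = h$ ($d{\left(h,q \right)} = h 1 = h$)
$c{\left(M \right)} = \frac{1}{M + 7 M^{2}}$ ($c{\left(M \right)} = \frac{1}{M + M \left(M + 6 M\right)} = \frac{1}{M + M 7 M} = \frac{1}{M + 7 M^{2}}$)
$c{\left(-20 \right)} - -493 = \frac{1}{\left(-20\right) \left(1 + 7 \left(-20\right)\right)} - -493 = - \frac{1}{20 \left(1 - 140\right)} + 493 = - \frac{1}{20 \left(-139\right)} + 493 = \left(- \frac{1}{20}\right) \left(- \frac{1}{139}\right) + 493 = \frac{1}{2780} + 493 = \frac{1370541}{2780}$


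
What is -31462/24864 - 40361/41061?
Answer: -382566181/170156784 ≈ -2.2483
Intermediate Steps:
-31462/24864 - 40361/41061 = -31462*1/24864 - 40361*1/41061 = -15731/12432 - 40361/41061 = -382566181/170156784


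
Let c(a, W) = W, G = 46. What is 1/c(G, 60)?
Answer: 1/60 ≈ 0.016667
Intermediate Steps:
1/c(G, 60) = 1/60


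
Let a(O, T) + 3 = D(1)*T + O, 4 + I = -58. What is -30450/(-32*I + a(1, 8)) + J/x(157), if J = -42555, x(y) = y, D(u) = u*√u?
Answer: -8946510/31243 ≈ -286.35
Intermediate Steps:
I = -62 (I = -4 - 58 = -62)
D(u) = u^(3/2)
a(O, T) = -3 + O + T (a(O, T) = -3 + (1^(3/2)*T + O) = -3 + (1*T + O) = -3 + (T + O) = -3 + (O + T) = -3 + O + T)
-30450/(-32*I + a(1, 8)) + J/x(157) = -30450/(-32*(-62) + (-3 + 1 + 8)) - 42555/157 = -30450/(1984 + 6) - 42555*1/157 = -30450/1990 - 42555/157 = -30450*1/1990 - 42555/157 = -3045/199 - 42555/157 = -8946510/31243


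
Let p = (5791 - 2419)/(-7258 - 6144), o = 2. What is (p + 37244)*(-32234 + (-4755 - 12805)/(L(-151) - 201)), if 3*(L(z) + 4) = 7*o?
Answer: -4821687836323532/4027301 ≈ -1.1973e+9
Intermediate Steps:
L(z) = ⅔ (L(z) = -4 + (7*2)/3 = -4 + (⅓)*14 = -4 + 14/3 = ⅔)
p = -1686/6701 (p = 3372/(-13402) = 3372*(-1/13402) = -1686/6701 ≈ -0.25160)
(p + 37244)*(-32234 + (-4755 - 12805)/(L(-151) - 201)) = (-1686/6701 + 37244)*(-32234 + (-4755 - 12805)/(⅔ - 201)) = 249570358*(-32234 - 17560/(-601/3))/6701 = 249570358*(-32234 - 17560*(-3/601))/6701 = 249570358*(-32234 + 52680/601)/6701 = (249570358/6701)*(-19319954/601) = -4821687836323532/4027301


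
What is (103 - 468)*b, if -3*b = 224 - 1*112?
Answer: 40880/3 ≈ 13627.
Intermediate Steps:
b = -112/3 (b = -(224 - 1*112)/3 = -(224 - 112)/3 = -⅓*112 = -112/3 ≈ -37.333)
(103 - 468)*b = (103 - 468)*(-112/3) = -365*(-112/3) = 40880/3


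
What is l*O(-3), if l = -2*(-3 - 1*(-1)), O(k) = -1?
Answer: -4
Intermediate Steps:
l = 4 (l = -2*(-3 + 1) = -2*(-2) = 4)
l*O(-3) = 4*(-1) = -4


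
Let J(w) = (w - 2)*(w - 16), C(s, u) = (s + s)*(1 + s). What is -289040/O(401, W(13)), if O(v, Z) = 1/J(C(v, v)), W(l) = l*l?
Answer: -30042394438503040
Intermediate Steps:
W(l) = l**2
C(s, u) = 2*s*(1 + s) (C(s, u) = (2*s)*(1 + s) = 2*s*(1 + s))
J(w) = (-16 + w)*(-2 + w) (J(w) = (-2 + w)*(-16 + w) = (-16 + w)*(-2 + w))
O(v, Z) = 1/(32 - 36*v*(1 + v) + 4*v**2*(1 + v)**2) (O(v, Z) = 1/(32 + (2*v*(1 + v))**2 - 36*v*(1 + v)) = 1/(32 + 4*v**2*(1 + v)**2 - 36*v*(1 + v)) = 1/(32 - 36*v*(1 + v) + 4*v**2*(1 + v)**2))
-289040/O(401, W(13)) = -(-1677368489600 + 185911684160*(1 + 401)**2) = -289040/(1/(4*(8 + 160801*402**2 - 9*401*402))) = -289040/(1/(4*(8 + 160801*161604 - 1450818))) = -289040/(1/(4*(8 + 25986084804 - 1450818))) = -289040/((1/4)/25984633994) = -289040/((1/4)*(1/25984633994)) = -289040/1/103938535976 = -289040*103938535976 = -30042394438503040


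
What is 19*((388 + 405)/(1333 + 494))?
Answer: 15067/1827 ≈ 8.2469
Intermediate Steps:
19*((388 + 405)/(1333 + 494)) = 19*(793/1827) = 15067/1827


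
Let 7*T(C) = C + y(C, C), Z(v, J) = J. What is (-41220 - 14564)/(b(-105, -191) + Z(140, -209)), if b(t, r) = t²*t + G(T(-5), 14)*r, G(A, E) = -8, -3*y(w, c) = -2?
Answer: 27892/578153 ≈ 0.048243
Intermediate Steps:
y(w, c) = ⅔ (y(w, c) = -⅓*(-2) = ⅔)
T(C) = 2/21 + C/7 (T(C) = (C + ⅔)/7 = (⅔ + C)/7 = 2/21 + C/7)
b(t, r) = t³ - 8*r (b(t, r) = t²*t - 8*r = t³ - 8*r)
(-41220 - 14564)/(b(-105, -191) + Z(140, -209)) = (-41220 - 14564)/(((-105)³ - 8*(-191)) - 209) = -55784/((-1157625 + 1528) - 209) = -55784/(-1156097 - 209) = -55784/(-1156306) = -55784*(-1/1156306) = 27892/578153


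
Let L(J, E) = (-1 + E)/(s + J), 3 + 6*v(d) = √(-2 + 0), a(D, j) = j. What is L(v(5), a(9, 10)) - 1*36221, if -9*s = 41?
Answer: -300612821/8299 - 486*I*√2/8299 ≈ -36223.0 - 0.082818*I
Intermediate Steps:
s = -41/9 (s = -⅑*41 = -41/9 ≈ -4.5556)
v(d) = -½ + I*√2/6 (v(d) = -½ + √(-2 + 0)/6 = -½ + √(-2)/6 = -½ + (I*√2)/6 = -½ + I*√2/6)
L(J, E) = (-1 + E)/(-41/9 + J)
L(v(5), a(9, 10)) - 1*36221 = 9*(-1 + 10)/(-41 + 9*(-½ + I*√2/6)) - 1*36221 = 9*9/(-41 + (-9/2 + 3*I*√2/2)) - 36221 = 9*9/(-91/2 + 3*I*√2/2) - 36221 = 81/(-91/2 + 3*I*√2/2) - 36221 = -36221 + 81/(-91/2 + 3*I*√2/2)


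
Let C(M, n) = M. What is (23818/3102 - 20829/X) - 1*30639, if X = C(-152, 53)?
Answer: -7189089581/235752 ≈ -30494.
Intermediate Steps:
X = -152
(23818/3102 - 20829/X) - 1*30639 = (23818/3102 - 20829/(-152)) - 1*30639 = (23818*(1/3102) - 20829*(-1/152)) - 30639 = (11909/1551 + 20829/152) - 30639 = 34115947/235752 - 30639 = -7189089581/235752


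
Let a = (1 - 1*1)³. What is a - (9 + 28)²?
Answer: -1369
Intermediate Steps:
a = 0 (a = (1 - 1)³ = 0³ = 0)
a - (9 + 28)² = 0 - (9 + 28)² = 0 - 1*37² = 0 - 1*1369 = 0 - 1369 = -1369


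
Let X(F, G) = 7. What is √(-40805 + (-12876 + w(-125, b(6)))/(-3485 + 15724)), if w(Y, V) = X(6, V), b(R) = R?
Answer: 36*I*√4716408801/12239 ≈ 202.01*I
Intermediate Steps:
w(Y, V) = 7
√(-40805 + (-12876 + w(-125, b(6)))/(-3485 + 15724)) = √(-40805 + (-12876 + 7)/(-3485 + 15724)) = √(-40805 - 12869/12239) = √(-499425264/12239) = 36*I*√4716408801/12239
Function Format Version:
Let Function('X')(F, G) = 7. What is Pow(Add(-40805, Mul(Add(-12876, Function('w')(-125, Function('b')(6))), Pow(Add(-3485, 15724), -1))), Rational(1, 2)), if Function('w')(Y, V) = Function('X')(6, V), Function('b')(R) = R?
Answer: Mul(Rational(36, 12239), I, Pow(4716408801, Rational(1, 2))) ≈ Mul(202.01, I)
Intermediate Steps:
Function('w')(Y, V) = 7
Pow(Add(-40805, Mul(Add(-12876, Function('w')(-125, Function('b')(6))), Pow(Add(-3485, 15724), -1))), Rational(1, 2)) = Pow(Add(-40805, Mul(Add(-12876, 7), Pow(Add(-3485, 15724), -1))), Rational(1, 2)) = Pow(Add(-40805, Mul(-12869, Pow(12239, -1))), Rational(1, 2)) = Pow(Add(-40805, Mul(-12869, Rational(1, 12239))), Rational(1, 2)) = Pow(Add(-40805, Rational(-12869, 12239)), Rational(1, 2)) = Pow(Rational(-499425264, 12239), Rational(1, 2)) = Mul(Rational(36, 12239), I, Pow(4716408801, Rational(1, 2)))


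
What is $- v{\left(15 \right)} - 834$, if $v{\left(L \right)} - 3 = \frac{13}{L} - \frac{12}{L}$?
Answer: $- \frac{12556}{15} \approx -837.07$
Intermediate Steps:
$v{\left(L \right)} = 3 + \frac{1}{L}$ ($v{\left(L \right)} = 3 + \left(\frac{13}{L} - \frac{12}{L}\right) = 3 + \frac{1}{L}$)
$- v{\left(15 \right)} - 834 = - (3 + \frac{1}{15}) - 834 = \left(-1\right) \frac{46}{15} - 834 = - \frac{46}{15} - 834 = - \frac{12556}{15}$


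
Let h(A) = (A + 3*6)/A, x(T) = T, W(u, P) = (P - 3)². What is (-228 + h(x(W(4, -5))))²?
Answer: 52635025/1024 ≈ 51401.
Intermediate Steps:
W(u, P) = (-3 + P)²
h(A) = (18 + A)/A (h(A) = (A + 18)/A = (18 + A)/A)
(-228 + h(x(W(4, -5))))² = (-228 + (18 + (-3 - 5)²)/((-3 - 5)²))² = (-228 + (18 + (-8)²)/((-8)²))² = (-228 + (18 + 64)/64)² = (-228 + (1/64)*82)² = (-228 + 41/32)² = (-7255/32)² = 52635025/1024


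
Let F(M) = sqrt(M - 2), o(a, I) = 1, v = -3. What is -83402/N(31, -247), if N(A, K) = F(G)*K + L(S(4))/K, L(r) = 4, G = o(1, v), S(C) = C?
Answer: 82401176/3722098097 - 1256803336646*I/3722098097 ≈ 0.022138 - 337.66*I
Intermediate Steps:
G = 1
F(M) = sqrt(-2 + M)
N(A, K) = 4/K + I*K (N(A, K) = sqrt(-2 + 1)*K + 4/K = sqrt(-1)*K + 4/K = I*K + 4/K = 4/K + I*K)
-83402/N(31, -247) = -83402/(4/(-247) + I*(-247)) = -83402/(4*(-1/247) - 247*I) = -83402*61009*(-4/247 + 247*I)/3722098097 = -5088272618*(-4/247 + 247*I)/3722098097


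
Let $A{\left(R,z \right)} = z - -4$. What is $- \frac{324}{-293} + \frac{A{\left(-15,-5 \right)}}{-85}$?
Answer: $\frac{27833}{24905} \approx 1.1176$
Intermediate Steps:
$A{\left(R,z \right)} = 4 + z$ ($A{\left(R,z \right)} = z + 4 = 4 + z$)
$- \frac{324}{-293} + \frac{A{\left(-15,-5 \right)}}{-85} = - \frac{324}{-293} + \frac{4 - 5}{-85} = \left(-324\right) \left(- \frac{1}{293}\right) - - \frac{1}{85} = \frac{324}{293} + \frac{1}{85} = \frac{27833}{24905}$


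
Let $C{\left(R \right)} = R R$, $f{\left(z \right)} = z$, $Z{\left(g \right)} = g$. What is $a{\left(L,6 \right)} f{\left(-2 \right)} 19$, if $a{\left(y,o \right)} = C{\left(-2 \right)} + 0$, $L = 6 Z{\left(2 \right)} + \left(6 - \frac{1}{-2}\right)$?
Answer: $-152$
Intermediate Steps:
$C{\left(R \right)} = R^{2}$
$L = \frac{37}{2}$ ($L = 6 \cdot 2 + \left(6 - \frac{1}{-2}\right) = 12 + \left(6 - - \frac{1}{2}\right) = 12 + \left(6 + \frac{1}{2}\right) = 12 + \frac{13}{2} = \frac{37}{2} \approx 18.5$)
$a{\left(y,o \right)} = 4$ ($a{\left(y,o \right)} = \left(-2\right)^{2} + 0 = 4 + 0 = 4$)
$a{\left(L,6 \right)} f{\left(-2 \right)} 19 = 4 \left(-2\right) 19 = \left(-8\right) 19 = -152$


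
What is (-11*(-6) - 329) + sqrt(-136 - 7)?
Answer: -263 + I*sqrt(143) ≈ -263.0 + 11.958*I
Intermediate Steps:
(-11*(-6) - 329) + sqrt(-136 - 7) = (66 - 329) + sqrt(-143) = -263 + I*sqrt(143)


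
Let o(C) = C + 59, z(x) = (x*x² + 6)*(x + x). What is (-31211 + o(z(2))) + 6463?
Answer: -24633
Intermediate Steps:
z(x) = 2*x*(6 + x³) (z(x) = (x³ + 6)*(2*x) = (6 + x³)*(2*x) = 2*x*(6 + x³))
o(C) = 59 + C
(-31211 + o(z(2))) + 6463 = (-31211 + (59 + 2*2*(6 + 2³))) + 6463 = (-31211 + (59 + 2*2*(6 + 8))) + 6463 = (-31211 + (59 + 2*2*14)) + 6463 = (-31211 + (59 + 56)) + 6463 = (-31211 + 115) + 6463 = -31096 + 6463 = -24633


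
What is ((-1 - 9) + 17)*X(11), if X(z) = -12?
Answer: -84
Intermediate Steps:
((-1 - 9) + 17)*X(11) = ((-1 - 9) + 17)*(-12) = (-10 + 17)*(-12) = 7*(-12) = -84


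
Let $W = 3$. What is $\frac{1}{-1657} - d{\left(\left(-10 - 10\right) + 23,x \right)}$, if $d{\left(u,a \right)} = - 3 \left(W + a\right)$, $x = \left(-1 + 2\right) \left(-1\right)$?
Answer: $\frac{9941}{1657} \approx 5.9994$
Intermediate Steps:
$x = -1$ ($x = 1 \left(-1\right) = -1$)
$d{\left(u,a \right)} = -9 - 3 a$ ($d{\left(u,a \right)} = - 3 \left(3 + a\right) = -9 - 3 a$)
$\frac{1}{-1657} - d{\left(\left(-10 - 10\right) + 23,x \right)} = \frac{1}{-1657} - \left(-9 - -3\right) = - \frac{1}{1657} - \left(-9 + 3\right) = - \frac{1}{1657} - -6 = - \frac{1}{1657} + 6 = \frac{9941}{1657}$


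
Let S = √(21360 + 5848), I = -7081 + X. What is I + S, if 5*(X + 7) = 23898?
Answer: -11542/5 + 2*√6802 ≈ -2143.5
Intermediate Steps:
X = 23863/5 (X = -7 + (⅕)*23898 = -7 + 23898/5 = 23863/5 ≈ 4772.6)
I = -11542/5 (I = -7081 + 23863/5 = -11542/5 ≈ -2308.4)
S = 2*√6802 (S = √27208 = 2*√6802 ≈ 164.95)
I + S = -11542/5 + 2*√6802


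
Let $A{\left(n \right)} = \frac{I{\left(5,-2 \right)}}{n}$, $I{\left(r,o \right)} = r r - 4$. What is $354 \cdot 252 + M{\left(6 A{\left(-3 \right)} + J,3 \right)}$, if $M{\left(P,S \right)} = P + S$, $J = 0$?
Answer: $89169$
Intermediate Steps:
$I{\left(r,o \right)} = -4 + r^{2}$ ($I{\left(r,o \right)} = r^{2} - 4 = -4 + r^{2}$)
$A{\left(n \right)} = \frac{21}{n}$ ($A{\left(n \right)} = \frac{-4 + 5^{2}}{n} = \frac{-4 + 25}{n} = \frac{21}{n}$)
$354 \cdot 252 + M{\left(6 A{\left(-3 \right)} + J,3 \right)} = 354 \cdot 252 + \left(\left(6 \frac{21}{-3} + 0\right) + 3\right) = 89208 + \left(\left(6 \cdot 21 \left(- \frac{1}{3}\right) + 0\right) + 3\right) = 89208 + \left(\left(6 \left(-7\right) + 0\right) + 3\right) = 89208 + \left(\left(-42 + 0\right) + 3\right) = 89208 + \left(-42 + 3\right) = 89208 - 39 = 89169$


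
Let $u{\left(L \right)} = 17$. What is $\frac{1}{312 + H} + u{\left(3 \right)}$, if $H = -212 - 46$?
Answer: $\frac{919}{54} \approx 17.019$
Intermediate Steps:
$H = -258$
$\frac{1}{312 + H} + u{\left(3 \right)} = \frac{1}{312 - 258} + 17 = \frac{1}{54} + 17 = \frac{919}{54}$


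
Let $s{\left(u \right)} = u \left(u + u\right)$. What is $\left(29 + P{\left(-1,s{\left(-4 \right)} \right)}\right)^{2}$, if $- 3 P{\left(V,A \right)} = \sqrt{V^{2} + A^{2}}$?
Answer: $\frac{8594}{9} - \frac{290 \sqrt{41}}{3} \approx 335.92$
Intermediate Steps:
$s{\left(u \right)} = 2 u^{2}$ ($s{\left(u \right)} = u 2 u = 2 u^{2}$)
$P{\left(V,A \right)} = - \frac{\sqrt{A^{2} + V^{2}}}{3}$ ($P{\left(V,A \right)} = - \frac{\sqrt{V^{2} + A^{2}}}{3} = - \frac{\sqrt{A^{2} + V^{2}}}{3}$)
$\left(29 + P{\left(-1,s{\left(-4 \right)} \right)}\right)^{2} = \left(29 - \frac{\sqrt{\left(2 \left(-4\right)^{2}\right)^{2} + \left(-1\right)^{2}}}{3}\right)^{2} = \left(29 - \frac{\sqrt{\left(2 \cdot 16\right)^{2} + 1}}{3}\right)^{2} = \left(29 - \frac{\sqrt{32^{2} + 1}}{3}\right)^{2} = \left(29 - \frac{\sqrt{1024 + 1}}{3}\right)^{2} = \left(29 - \frac{\sqrt{1025}}{3}\right)^{2} = \left(29 - \frac{5 \sqrt{41}}{3}\right)^{2}$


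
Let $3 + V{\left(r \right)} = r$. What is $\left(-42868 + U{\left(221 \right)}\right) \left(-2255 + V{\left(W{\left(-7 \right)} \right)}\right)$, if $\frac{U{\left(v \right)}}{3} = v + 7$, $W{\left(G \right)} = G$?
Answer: $95546760$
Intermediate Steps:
$U{\left(v \right)} = 21 + 3 v$ ($U{\left(v \right)} = 3 \left(v + 7\right) = 3 \left(7 + v\right) = 21 + 3 v$)
$V{\left(r \right)} = -3 + r$
$\left(-42868 + U{\left(221 \right)}\right) \left(-2255 + V{\left(W{\left(-7 \right)} \right)}\right) = \left(-42868 + \left(21 + 3 \cdot 221\right)\right) \left(-2255 - 10\right) = \left(-42868 + \left(21 + 663\right)\right) \left(-2255 - 10\right) = \left(-42868 + 684\right) \left(-2265\right) = \left(-42184\right) \left(-2265\right) = 95546760$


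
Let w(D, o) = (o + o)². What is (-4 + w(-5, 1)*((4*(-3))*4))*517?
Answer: -101332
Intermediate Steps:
w(D, o) = 4*o² (w(D, o) = (2*o)² = 4*o²)
(-4 + w(-5, 1)*((4*(-3))*4))*517 = (-4 + (4*1²)*((4*(-3))*4))*517 = (-4 + (4*1)*(-12*4))*517 = (-4 + 4*(-48))*517 = (-4 - 192)*517 = -196*517 = -101332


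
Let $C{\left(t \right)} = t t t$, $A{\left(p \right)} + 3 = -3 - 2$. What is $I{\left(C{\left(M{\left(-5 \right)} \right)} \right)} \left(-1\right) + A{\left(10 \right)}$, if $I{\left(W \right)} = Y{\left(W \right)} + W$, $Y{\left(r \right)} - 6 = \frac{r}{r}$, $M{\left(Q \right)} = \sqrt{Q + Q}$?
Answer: $-15 + 10 i \sqrt{10} \approx -15.0 + 31.623 i$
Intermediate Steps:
$A{\left(p \right)} = -8$ ($A{\left(p \right)} = -3 - 5 = -8$)
$M{\left(Q \right)} = \sqrt{2} \sqrt{Q}$ ($M{\left(Q \right)} = \sqrt{2 Q} = \sqrt{2} \sqrt{Q}$)
$C{\left(t \right)} = t^{3}$ ($C{\left(t \right)} = t^{2} t = t^{3}$)
$Y{\left(r \right)} = 7$ ($Y{\left(r \right)} = 6 + \frac{r}{r} = 6 + 1 = 7$)
$I{\left(W \right)} = 7 + W$
$I{\left(C{\left(M{\left(-5 \right)} \right)} \right)} \left(-1\right) + A{\left(10 \right)} = \left(7 + \left(\sqrt{2} \sqrt{-5}\right)^{3}\right) \left(-1\right) - 8 = \left(7 + \left(\sqrt{2} i \sqrt{5}\right)^{3}\right) \left(-1\right) - 8 = \left(7 + \left(i \sqrt{10}\right)^{3}\right) \left(-1\right) - 8 = \left(7 - 10 i \sqrt{10}\right) \left(-1\right) - 8 = \left(-7 + 10 i \sqrt{10}\right) - 8 = -15 + 10 i \sqrt{10}$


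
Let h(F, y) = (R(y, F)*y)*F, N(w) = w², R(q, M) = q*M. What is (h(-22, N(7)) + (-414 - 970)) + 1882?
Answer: 1162582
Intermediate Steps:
R(q, M) = M*q
h(F, y) = F²*y² (h(F, y) = ((F*y)*y)*F = (F*y²)*F = F²*y²)
(h(-22, N(7)) + (-414 - 970)) + 1882 = ((-22)²*(7²)² + (-414 - 970)) + 1882 = (484*49² - 1384) + 1882 = (484*2401 - 1384) + 1882 = (1162084 - 1384) + 1882 = 1160700 + 1882 = 1162582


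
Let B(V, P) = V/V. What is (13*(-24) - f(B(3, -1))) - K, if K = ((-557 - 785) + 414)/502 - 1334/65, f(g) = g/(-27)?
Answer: -127566407/440505 ≈ -289.59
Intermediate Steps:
B(V, P) = 1
f(g) = -g/27 (f(g) = g*(-1/27) = -g/27)
K = -364994/16315 (K = (-1342 + 414)*(1/502) - 1334*1/65 = -928*1/502 - 1334/65 = -464/251 - 1334/65 = -364994/16315 ≈ -22.372)
(13*(-24) - f(B(3, -1))) - K = (13*(-24) - (-1)/27) - 1*(-364994/16315) = (-312 - 1*(-1/27)) + 364994/16315 = (-312 + 1/27) + 364994/16315 = -8423/27 + 364994/16315 = -127566407/440505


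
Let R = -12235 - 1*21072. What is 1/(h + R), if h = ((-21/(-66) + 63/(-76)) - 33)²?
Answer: -698896/22493288847 ≈ -3.1071e-5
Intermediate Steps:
h = 784840225/698896 (h = ((-21*(-1/66) + 63*(-1/76)) - 33)² = ((7/22 - 63/76) - 33)² = (-427/836 - 33)² = (-28015/836)² = 784840225/698896 ≈ 1123.0)
R = -33307 (R = -12235 - 21072 = -33307)
1/(h + R) = 1/(784840225/698896 - 33307) = 1/(-22493288847/698896) = -698896/22493288847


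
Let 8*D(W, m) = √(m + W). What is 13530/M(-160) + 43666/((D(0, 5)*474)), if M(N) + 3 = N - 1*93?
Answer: -6765/128 + 174664*√5/1185 ≈ 276.74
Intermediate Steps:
D(W, m) = √(W + m)/8 (D(W, m) = √(m + W)/8 = √(W + m)/8)
M(N) = -96 + N (M(N) = -3 + (N - 1*93) = -3 + (N - 93) = -3 + (-93 + N) = -96 + N)
13530/M(-160) + 43666/((D(0, 5)*474)) = 13530/(-96 - 160) + 43666/(((√(0 + 5)/8)*474)) = 13530/(-256) + 43666/(((√5/8)*474)) = 13530*(-1/256) + 43666/((237*√5/4)) = -6765/128 + 43666*(4*√5/1185) = -6765/128 + 174664*√5/1185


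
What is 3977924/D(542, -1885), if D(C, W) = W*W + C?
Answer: 3977924/3553767 ≈ 1.1194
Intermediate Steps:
D(C, W) = C + W**2 (D(C, W) = W**2 + C = C + W**2)
3977924/D(542, -1885) = 3977924/(542 + (-1885)**2) = 3977924/(542 + 3553225) = 3977924/3553767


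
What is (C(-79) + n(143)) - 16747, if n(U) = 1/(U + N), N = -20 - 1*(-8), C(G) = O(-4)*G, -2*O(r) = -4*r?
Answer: -2111064/131 ≈ -16115.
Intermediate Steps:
O(r) = 2*r (O(r) = -(-2)*r = 2*r)
C(G) = -8*G (C(G) = (2*(-4))*G = -8*G)
N = -12 (N = -20 + 8 = -12)
n(U) = 1/(-12 + U) (n(U) = 1/(U - 12) = 1/(-12 + U))
(C(-79) + n(143)) - 16747 = (-8*(-79) + 1/(-12 + 143)) - 16747 = (632 + 1/131) - 16747 = 82793/131 - 16747 = -2111064/131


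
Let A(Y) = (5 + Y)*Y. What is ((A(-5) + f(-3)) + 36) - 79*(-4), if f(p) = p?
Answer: 349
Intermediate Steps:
A(Y) = Y*(5 + Y)
((A(-5) + f(-3)) + 36) - 79*(-4) = ((-5*(5 - 5) - 3) + 36) - 79*(-4) = ((-5*0 - 3) + 36) + 316 = ((0 - 3) + 36) + 316 = (-3 + 36) + 316 = 33 + 316 = 349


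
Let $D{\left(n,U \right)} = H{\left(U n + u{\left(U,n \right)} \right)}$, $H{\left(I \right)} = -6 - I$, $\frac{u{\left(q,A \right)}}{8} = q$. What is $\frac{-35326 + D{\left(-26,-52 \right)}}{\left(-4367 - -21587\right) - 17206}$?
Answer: $- \frac{18134}{7} \approx -2590.6$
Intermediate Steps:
$u{\left(q,A \right)} = 8 q$
$D{\left(n,U \right)} = -6 - 8 U - U n$ ($D{\left(n,U \right)} = -6 - \left(U n + 8 U\right) = -6 - \left(8 U + U n\right) = -6 - 8 U - U n$)
$\frac{-35326 + D{\left(-26,-52 \right)}}{\left(-4367 - -21587\right) - 17206} = \frac{-35326 - \left(-410 + 1352\right)}{\left(-4367 - -21587\right) - 17206} = \frac{-35326 - 942}{\left(-4367 + 21587\right) - 17206} = \frac{-35326 - 942}{17220 - 17206} = - \frac{36268}{14} = \left(-36268\right) \frac{1}{14} = - \frac{18134}{7}$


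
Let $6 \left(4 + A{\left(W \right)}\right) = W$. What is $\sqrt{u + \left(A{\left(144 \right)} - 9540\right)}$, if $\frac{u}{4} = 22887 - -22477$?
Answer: $12 \sqrt{1194} \approx 414.65$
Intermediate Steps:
$A{\left(W \right)} = -4 + \frac{W}{6}$
$u = 181456$ ($u = 4 \left(22887 - -22477\right) = 4 \left(22887 + 22477\right) = 4 \cdot 45364 = 181456$)
$\sqrt{u + \left(A{\left(144 \right)} - 9540\right)} = \sqrt{181456 + \left(\left(-4 + \frac{1}{6} \cdot 144\right) - 9540\right)} = \sqrt{181456 + \left(\left(-4 + 24\right) - 9540\right)} = \sqrt{181456 + \left(20 - 9540\right)} = \sqrt{181456 - 9520} = \sqrt{171936} = 12 \sqrt{1194}$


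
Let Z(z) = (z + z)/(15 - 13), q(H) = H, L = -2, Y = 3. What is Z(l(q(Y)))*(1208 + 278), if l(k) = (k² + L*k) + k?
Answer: 8916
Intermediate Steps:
l(k) = k² - k (l(k) = (k² - 2*k) + k = k² - k)
Z(z) = z (Z(z) = (2*z)/2 = (2*z)*(½) = z)
Z(l(q(Y)))*(1208 + 278) = (3*(-1 + 3))*(1208 + 278) = (3*2)*1486 = 6*1486 = 8916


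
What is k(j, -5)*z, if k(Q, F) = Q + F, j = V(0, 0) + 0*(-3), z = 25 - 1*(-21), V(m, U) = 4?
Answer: -46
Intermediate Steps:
z = 46 (z = 25 + 21 = 46)
j = 4 (j = 4 + 0*(-3) = 4 + 0 = 4)
k(Q, F) = F + Q
k(j, -5)*z = (-5 + 4)*46 = -1*46 = -46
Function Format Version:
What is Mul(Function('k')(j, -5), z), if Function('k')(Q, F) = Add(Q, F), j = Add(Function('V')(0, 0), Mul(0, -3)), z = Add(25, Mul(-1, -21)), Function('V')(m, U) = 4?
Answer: -46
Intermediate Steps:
z = 46 (z = Add(25, 21) = 46)
j = 4 (j = Add(4, Mul(0, -3)) = Add(4, 0) = 4)
Function('k')(Q, F) = Add(F, Q)
Mul(Function('k')(j, -5), z) = Mul(Add(-5, 4), 46) = Mul(-1, 46) = -46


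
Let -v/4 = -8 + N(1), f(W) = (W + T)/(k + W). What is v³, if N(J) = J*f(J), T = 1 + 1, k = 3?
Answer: 24389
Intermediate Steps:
T = 2
f(W) = (2 + W)/(3 + W) (f(W) = (W + 2)/(3 + W) = (2 + W)/(3 + W))
N(J) = J*(2 + J)/(3 + J) (N(J) = J*((2 + J)/(3 + J)) = J*(2 + J)/(3 + J))
v = 29 (v = -4*(-8 + 1*(2 + 1)/(3 + 1)) = -4*(-8 + 1*3/4) = -4*(-8 + 1*(¼)*3) = -4*(-8 + ¾) = -4*(-29/4) = 29)
v³ = 29³ = 24389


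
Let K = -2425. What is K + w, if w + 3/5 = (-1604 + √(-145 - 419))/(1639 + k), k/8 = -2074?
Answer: -181341964/74765 - 2*I*√141/14953 ≈ -2425.5 - 0.0015882*I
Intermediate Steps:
k = -16592 (k = 8*(-2074) = -16592)
w = -36839/74765 - 2*I*√141/14953 (w = -⅗ + (-1604 + √(-145 - 419))/(1639 - 16592) = -⅗ + (-1604 + √(-564))/(-14953) = -⅗ + (-1604 + 2*I*√141)*(-1/14953) = -⅗ + (1604/14953 - 2*I*√141/14953) = -36839/74765 - 2*I*√141/14953 ≈ -0.49273 - 0.0015882*I)
K + w = -2425 + (-36839/74765 - 2*I*√141/14953) = -181341964/74765 - 2*I*√141/14953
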